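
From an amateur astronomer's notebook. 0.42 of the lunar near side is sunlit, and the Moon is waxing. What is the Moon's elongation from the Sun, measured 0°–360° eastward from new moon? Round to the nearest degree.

81°

From f = (1 − cos θ)/2: cos θ = 1 − 2×0.42 = 0.160; arccos → 80.8°.
Before full moon the principal value applies: θ = 80.8°.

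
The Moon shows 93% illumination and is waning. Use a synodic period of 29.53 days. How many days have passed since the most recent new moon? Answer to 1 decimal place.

17.3 days

cos θ = 1 − 2f = -0.860, giving a principal value of 149.3°.
Waning ⇒ past full, so θ = 360° − 149.3° = 210.7°.
At 360°/29.53 d per day, 210.7° corresponds to 17.28 days.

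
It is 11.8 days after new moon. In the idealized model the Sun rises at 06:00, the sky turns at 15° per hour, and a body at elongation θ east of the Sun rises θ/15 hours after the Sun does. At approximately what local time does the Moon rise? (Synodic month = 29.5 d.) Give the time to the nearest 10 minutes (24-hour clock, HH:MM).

Phase angle: θ = 360°·(11.8 d)/(29.5 d) = 144.0°.
Delay after the Sun = 144.0° / (15°/h) ≈ 9.60 h.
06:00 + 9.600 h ≈ 15:36 → 15:40 to the nearest ten minutes.

15:40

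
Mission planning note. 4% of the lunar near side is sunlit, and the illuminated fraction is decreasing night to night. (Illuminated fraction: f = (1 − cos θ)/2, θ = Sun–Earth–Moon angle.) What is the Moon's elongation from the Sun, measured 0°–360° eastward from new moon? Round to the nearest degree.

From f = (1 − cos θ)/2: cos θ = 1 − 2×0.04 = 0.920; arccos → 23.1°.
Since the Moon is past full (waning), take the reflex angle: θ = 360° − 23.1° = 336.9°.

337°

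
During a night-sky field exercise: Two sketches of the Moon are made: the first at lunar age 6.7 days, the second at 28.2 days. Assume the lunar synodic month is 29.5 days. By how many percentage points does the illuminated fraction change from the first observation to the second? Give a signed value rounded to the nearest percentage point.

-41 pp

First observation: θ = 360°·6.7/29.5 = 81.8°, so f = 0.428.
Second observation: θ = 344.1°, f = 0.019.
Δf = 0.019 − 0.428 = -0.409, i.e. -41 pp.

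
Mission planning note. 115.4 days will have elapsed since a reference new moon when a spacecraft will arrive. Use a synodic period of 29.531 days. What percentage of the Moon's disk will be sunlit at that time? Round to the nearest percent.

8%

115.4/29.531 = 3.908 lunations, so 3 complete cycles and 26.81 d into the next.
Elongation θ = 360° × 26.81/29.531 ≈ 326.8°.
With cos θ = 0.837, the lit fraction is (1 − 0.837)/2 ≈ 0.082, so 8%.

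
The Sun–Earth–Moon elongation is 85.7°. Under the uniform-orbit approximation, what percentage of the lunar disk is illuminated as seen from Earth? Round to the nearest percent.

f = (1 − cos 85.7°)/2 = (1 − 0.075)/2 ≈ 0.463, i.e. 46%.

46%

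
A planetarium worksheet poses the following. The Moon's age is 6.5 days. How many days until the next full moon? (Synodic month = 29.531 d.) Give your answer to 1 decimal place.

8.3 days

Full moon is 0.5 of the way through the cycle: age 0.5 × 29.531 = 14.765 d.
That is 14.765 − 6.5 = 8.265 days ahead.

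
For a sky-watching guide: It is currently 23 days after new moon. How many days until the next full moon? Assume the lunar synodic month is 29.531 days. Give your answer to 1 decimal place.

21.3 days

Full moon occurs at elongation 180°, i.e. at age 29.531 × 180/360 = 14.765 d.
This lunation's full moon (14.765 d) has passed, so add one period: 44.296 − 23 = 21.296 days.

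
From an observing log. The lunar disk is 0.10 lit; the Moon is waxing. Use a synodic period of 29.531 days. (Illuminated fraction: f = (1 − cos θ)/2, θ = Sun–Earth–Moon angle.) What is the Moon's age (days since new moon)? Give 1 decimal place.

3.0 days

cos θ = 1 − 2f = 0.800, giving a principal value of 36.9°.
Waxing ⇒ before full, so θ = 36.9°.
That fraction of the synodic month is 36.9/360 × 29.531 d ≈ 3.02 d.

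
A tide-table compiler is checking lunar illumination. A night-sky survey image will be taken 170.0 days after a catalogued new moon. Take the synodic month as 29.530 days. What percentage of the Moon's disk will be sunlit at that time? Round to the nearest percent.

Reduce mod P: 170.0 − 5×29.530 = 22.35 d into the current lunation.
Phase angle: θ = 360°·(22.35 d)/(29.530 d) = 272.5°.
cos 272.5° = 0.043, so f = (1 − 0.043)/2 = 0.478, so 48%.

48%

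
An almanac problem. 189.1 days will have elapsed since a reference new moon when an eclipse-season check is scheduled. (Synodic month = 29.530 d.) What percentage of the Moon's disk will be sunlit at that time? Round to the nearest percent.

189.1 d spans 6 complete synodic months (6 × 29.530 = 177.18 d) plus 11.92 d.
The Moon has covered 11.92/29.530 of its cycle, so θ ≈ 360° × 11.92/29.530 = 145.3°.
Illuminated fraction = (1 − cos 145.3°)/2 = (1 − (-0.822))/2 ≈ 0.911, so 91%.

91%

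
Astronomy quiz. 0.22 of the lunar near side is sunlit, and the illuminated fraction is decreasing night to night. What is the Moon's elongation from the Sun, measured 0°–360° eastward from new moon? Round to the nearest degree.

cos θ = 1 − 2f = 0.560, giving a principal value of 55.9°.
Waning ⇒ past full, so θ = 360° − 55.9° = 304.1°.

304°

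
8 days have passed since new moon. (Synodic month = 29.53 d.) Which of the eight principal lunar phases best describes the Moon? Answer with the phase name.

At 8/29.53 of the cycle, θ ≈ 98° — the first quarter range.

first quarter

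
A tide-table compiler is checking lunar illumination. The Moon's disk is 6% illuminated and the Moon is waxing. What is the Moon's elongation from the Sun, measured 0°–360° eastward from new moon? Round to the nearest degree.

28°

Invert f = (1 − cos θ)/2 to get cos θ = 1 − 2(0.06) = 0.880, hence θ₀ = arccos 0.880 = 28.4°.
Before full moon the principal value applies: θ = 28.4°.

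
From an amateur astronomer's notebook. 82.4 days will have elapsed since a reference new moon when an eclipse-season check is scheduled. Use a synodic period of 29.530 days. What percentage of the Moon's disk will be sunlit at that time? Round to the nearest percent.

82.4/29.530 = 2.790 lunations, so 2 complete cycles and 23.34 d into the next.
Elongation θ = 360° × 23.34/29.530 ≈ 284.5°.
Illuminated fraction = (1 − cos 284.5°)/2 = (1 − 0.251)/2 ≈ 0.374, so 37%.

37%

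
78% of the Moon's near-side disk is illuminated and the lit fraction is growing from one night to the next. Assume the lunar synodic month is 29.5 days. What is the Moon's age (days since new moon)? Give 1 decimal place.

cos θ = 1 − 2f = -0.560, giving a principal value of 124.1°.
Waxing ⇒ before full, so θ = 124.1°.
Age = 29.5 × 124.1°/360° ≈ 10.17 days.

10.2 days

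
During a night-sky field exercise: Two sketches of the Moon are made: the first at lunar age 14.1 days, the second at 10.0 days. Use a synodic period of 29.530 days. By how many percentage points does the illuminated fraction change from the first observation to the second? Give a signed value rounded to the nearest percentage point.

First observation: θ = 360°·14.1/29.530 = 171.9°, so f = 0.995.
Second observation: θ = 121.9°, f = 0.764.
Δf = 0.764 − 0.995 = -0.231, i.e. -23 pp.

-23 pp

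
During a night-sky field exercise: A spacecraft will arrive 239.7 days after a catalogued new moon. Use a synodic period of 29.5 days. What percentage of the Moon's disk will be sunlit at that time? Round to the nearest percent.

15%

Reduce mod P: 239.7 − 8×29.5 = 3.70 d into the current lunation.
The Moon has covered 3.70/29.5 of its cycle, so θ ≈ 360° × 3.70/29.5 = 45.2°.
Illuminated fraction = (1 − cos 45.2°)/2 = (1 − 0.705)/2 ≈ 0.147, so 15%.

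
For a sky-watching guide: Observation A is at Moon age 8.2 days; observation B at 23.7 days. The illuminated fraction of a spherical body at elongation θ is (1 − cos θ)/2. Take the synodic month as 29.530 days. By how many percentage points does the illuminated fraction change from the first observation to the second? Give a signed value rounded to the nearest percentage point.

-25 pp

First observation: θ = 360°·8.2/29.530 = 100.0°, so f = 0.587.
Second observation: θ = 288.9°, f = 0.338.
Δf = 0.338 − 0.587 = -0.249, i.e. -25 pp.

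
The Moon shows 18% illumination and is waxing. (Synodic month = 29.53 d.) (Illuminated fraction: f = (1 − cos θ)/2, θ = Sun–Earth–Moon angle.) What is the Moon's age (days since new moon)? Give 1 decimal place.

Invert f = (1 − cos θ)/2 to get cos θ = 1 − 2(0.18) = 0.640, hence θ₀ = arccos 0.640 = 50.2°.
Waxing ⇒ before full, so θ = 50.2°.
Age = 29.53 × 50.2°/360° ≈ 4.12 days.

4.1 days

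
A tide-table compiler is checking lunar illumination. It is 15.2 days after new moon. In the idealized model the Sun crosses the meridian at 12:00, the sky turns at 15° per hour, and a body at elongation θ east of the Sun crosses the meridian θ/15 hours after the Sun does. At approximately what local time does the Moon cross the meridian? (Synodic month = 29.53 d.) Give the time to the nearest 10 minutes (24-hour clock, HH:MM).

Phase angle: θ = 360°·(15.2 d)/(29.53 d) = 185.3°.
The Moon trails the Sun by θ/15 = 185.3/15 ≈ 12.35 hours.
12:00 + 12.354 h ≈ 00:21 → 00:20 to the nearest ten minutes.

00:20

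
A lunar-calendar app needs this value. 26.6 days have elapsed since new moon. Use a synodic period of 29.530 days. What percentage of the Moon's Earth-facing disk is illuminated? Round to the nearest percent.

Elongation θ = 360° × 26.6/29.530 ≈ 324.3°.
cos 324.3° = 0.812, so f = (1 − 0.812)/2 = 0.094, so 9%.

9%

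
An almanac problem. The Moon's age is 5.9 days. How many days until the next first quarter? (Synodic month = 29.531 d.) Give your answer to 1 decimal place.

1.5 days

First quarter occurs at elongation 90°, i.e. at age 29.531 × 90/360 = 7.383 d.
That is 7.383 − 5.9 = 1.483 days ahead.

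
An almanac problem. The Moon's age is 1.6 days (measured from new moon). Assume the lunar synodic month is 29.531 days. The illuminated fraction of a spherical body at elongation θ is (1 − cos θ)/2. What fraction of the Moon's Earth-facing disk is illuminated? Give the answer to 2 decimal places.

Elongation θ = 360° × 1.6/29.531 ≈ 19.5°.
cos 19.5° = 0.943, so f = (1 − 0.943)/2 = 0.029.

0.03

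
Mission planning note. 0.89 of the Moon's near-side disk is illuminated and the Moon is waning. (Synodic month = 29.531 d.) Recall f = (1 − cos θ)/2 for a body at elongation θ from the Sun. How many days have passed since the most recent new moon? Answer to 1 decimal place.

17.9 days

From f = (1 − cos θ)/2: cos θ = 1 − 2×0.89 = -0.780; arccos → 141.3°.
Waning ⇒ past full, so θ = 360° − 141.3° = 218.7°.
Age = 29.531 × 218.7°/360° ≈ 17.94 days.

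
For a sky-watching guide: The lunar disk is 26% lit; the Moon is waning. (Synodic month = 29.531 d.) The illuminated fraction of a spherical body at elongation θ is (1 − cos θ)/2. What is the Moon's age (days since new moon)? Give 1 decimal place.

Invert f = (1 − cos θ)/2 to get cos θ = 1 − 2(0.26) = 0.480, hence θ₀ = arccos 0.480 = 61.3°.
Waning ⇒ past full, so θ = 360° − 61.3° = 298.7°.
At 360°/29.531 d per day, 298.7° corresponds to 24.50 days.

24.5 days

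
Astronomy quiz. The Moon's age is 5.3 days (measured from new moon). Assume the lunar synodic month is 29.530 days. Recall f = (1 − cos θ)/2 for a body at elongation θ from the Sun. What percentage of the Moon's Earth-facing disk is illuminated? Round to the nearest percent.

The Moon has covered 5.3/29.530 of its cycle, so θ ≈ 360° × 5.3/29.530 = 64.6°.
With cos θ = 0.429, the lit fraction is (1 − 0.429)/2 ≈ 0.286, so 29%.

29%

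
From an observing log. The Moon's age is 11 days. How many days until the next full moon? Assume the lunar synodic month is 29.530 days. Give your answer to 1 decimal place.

Full moon is 0.5 of the way through the cycle: age 0.5 × 29.530 = 14.765 d.
That is 14.765 − 11 = 3.765 days ahead.

3.8 days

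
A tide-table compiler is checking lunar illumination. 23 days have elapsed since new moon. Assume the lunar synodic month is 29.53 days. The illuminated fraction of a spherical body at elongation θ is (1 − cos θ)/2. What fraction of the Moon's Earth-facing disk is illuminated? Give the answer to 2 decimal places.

0.41

The Moon has covered 23/29.53 of its cycle, so θ ≈ 360° × 23/29.53 = 280.4°.
cos 280.4° = 0.180, so f = (1 − 0.180)/2 = 0.410.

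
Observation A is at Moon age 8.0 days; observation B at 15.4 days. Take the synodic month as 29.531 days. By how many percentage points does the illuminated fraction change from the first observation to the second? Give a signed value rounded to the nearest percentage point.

+43 percentage points

First observation: θ = 360°·8.0/29.531 = 97.5°, so f = 0.565.
Second observation: θ = 187.7°, f = 0.995.
Δf = 0.995 − 0.565 = +0.430, i.e. +43 pp.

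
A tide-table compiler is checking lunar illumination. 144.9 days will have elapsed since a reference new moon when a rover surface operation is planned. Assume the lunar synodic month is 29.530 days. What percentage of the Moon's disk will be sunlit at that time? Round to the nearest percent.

144.9/29.530 = 4.907 lunations, so 4 complete cycles and 26.78 d into the next.
The Moon has covered 26.78/29.530 of its cycle, so θ ≈ 360° × 26.78/29.530 = 326.5°.
With cos θ = 0.834, the lit fraction is (1 − 0.834)/2 ≈ 0.083, so 8%.

8%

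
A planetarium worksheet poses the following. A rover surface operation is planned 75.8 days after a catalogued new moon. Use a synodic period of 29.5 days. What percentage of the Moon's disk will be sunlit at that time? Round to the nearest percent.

95%

75.8/29.5 = 2.569 lunations, so 2 complete cycles and 16.80 d into the next.
Phase angle: θ = 360°·(16.80 d)/(29.5 d) = 205.0°.
With cos θ = (-0.906), the lit fraction is (1 − (-0.906))/2 ≈ 0.953, so 95%.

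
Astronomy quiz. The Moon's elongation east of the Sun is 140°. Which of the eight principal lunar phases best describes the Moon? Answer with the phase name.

waxing gibbous

140° lies in the waxing gibbous sector of the 8-phase cycle.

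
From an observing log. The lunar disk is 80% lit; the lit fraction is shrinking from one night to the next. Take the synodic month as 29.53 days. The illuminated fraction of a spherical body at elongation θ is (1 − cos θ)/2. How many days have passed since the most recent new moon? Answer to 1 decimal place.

From f = (1 − cos θ)/2: cos θ = 1 − 2×0.80 = -0.600; arccos → 126.9°.
Waning ⇒ past full, so θ = 360° − 126.9° = 233.1°.
At 360°/29.53 d per day, 233.1° corresponds to 19.12 days.

19.1 days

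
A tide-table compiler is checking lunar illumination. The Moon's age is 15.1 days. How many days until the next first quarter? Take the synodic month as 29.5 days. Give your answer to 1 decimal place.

21.8 days

First quarter is 0.25 of the way through the cycle: age 0.25 × 29.5 = 7.375 d.
This lunation's first quarter (7.375 d) has passed, so add one period: 36.875 − 15.1 = 21.775 days.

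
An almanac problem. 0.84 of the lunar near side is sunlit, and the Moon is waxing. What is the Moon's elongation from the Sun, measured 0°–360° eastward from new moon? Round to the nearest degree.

133°

cos θ = 1 − 2f = -0.680, giving a principal value of 132.8°.
Waxing ⇒ before full, so θ = 132.8°.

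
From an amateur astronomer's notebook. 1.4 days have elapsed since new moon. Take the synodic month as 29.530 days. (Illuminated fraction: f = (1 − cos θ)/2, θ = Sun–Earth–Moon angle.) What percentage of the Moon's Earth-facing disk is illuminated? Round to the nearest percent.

Elongation θ = 360° × 1.4/29.530 ≈ 17.1°.
cos 17.1° = 0.956, so f = (1 − 0.956)/2 = 0.022, so 2%.

2%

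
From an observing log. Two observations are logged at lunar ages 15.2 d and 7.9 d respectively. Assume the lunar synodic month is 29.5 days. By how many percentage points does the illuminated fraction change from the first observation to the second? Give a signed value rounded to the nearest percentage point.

First observation: θ = 360°·15.2/29.5 = 185.5°, so f = 0.998.
Second observation: θ = 96.4°, f = 0.556.
Δf = 0.556 − 0.998 = -0.442, i.e. -44 pp.

-44 percentage points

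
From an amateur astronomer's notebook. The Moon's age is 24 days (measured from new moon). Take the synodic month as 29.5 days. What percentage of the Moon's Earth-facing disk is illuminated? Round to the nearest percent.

31%

Elongation θ = 360° × 24/29.5 ≈ 292.9°.
Illuminated fraction = (1 − cos 292.9°)/2 = (1 − 0.389)/2 ≈ 0.306, so 31%.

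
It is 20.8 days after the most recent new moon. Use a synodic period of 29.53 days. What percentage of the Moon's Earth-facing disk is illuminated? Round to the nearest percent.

64%

The Moon has covered 20.8/29.53 of its cycle, so θ ≈ 360° × 20.8/29.53 = 253.6°.
Illuminated fraction = (1 − cos 253.6°)/2 = (1 − (-0.283))/2 ≈ 0.641, so 64%.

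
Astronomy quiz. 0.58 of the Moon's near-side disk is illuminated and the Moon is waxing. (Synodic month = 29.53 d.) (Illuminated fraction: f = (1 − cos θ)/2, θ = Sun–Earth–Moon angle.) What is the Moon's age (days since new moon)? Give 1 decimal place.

8.1 days

cos θ = 1 − 2f = -0.160, giving a principal value of 99.2°.
Before full moon the principal value applies: θ = 99.2°.
That fraction of the synodic month is 99.2/360 × 29.53 d ≈ 8.14 d.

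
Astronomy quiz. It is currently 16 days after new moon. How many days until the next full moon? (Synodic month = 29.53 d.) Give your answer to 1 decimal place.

28.3 days

Full moon is 0.5 of the way through the cycle: age 0.5 × 29.53 = 14.765 d.
Already past this cycle's full moon; the next is at 14.765 + 29.53 = 44.295 d, so 44.295 − 16 = 28.295 days.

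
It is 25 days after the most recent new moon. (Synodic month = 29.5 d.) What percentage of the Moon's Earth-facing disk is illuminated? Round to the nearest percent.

21%

The Moon has covered 25/29.5 of its cycle, so θ ≈ 360° × 25/29.5 = 305.1°.
cos 305.1° = 0.575, so f = (1 − 0.575)/2 = 0.213, so 21%.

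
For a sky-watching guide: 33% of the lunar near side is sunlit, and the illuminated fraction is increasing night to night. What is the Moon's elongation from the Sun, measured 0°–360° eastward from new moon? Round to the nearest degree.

70°

Invert f = (1 − cos θ)/2 to get cos θ = 1 − 2(0.33) = 0.340, hence θ₀ = arccos 0.340 = 70.1°.
The Moon is waxing (0°–180°), so θ = 70.1° directly.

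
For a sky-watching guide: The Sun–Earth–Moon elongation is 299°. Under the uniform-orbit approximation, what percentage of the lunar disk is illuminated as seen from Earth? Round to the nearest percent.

26%

f = (1 − cos 299°)/2 = (1 − 0.485)/2 ≈ 0.258, i.e. 26%.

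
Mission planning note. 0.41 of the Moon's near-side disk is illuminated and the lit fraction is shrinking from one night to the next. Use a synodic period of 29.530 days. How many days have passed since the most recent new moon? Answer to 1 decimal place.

23.0 days

Invert f = (1 − cos θ)/2 to get cos θ = 1 − 2(0.41) = 0.180, hence θ₀ = arccos 0.180 = 79.6°.
Since the Moon is past full (waning), take the reflex angle: θ = 360° − 79.6° = 280.4°.
Age = 29.530 × 280.4°/360° ≈ 23.00 days.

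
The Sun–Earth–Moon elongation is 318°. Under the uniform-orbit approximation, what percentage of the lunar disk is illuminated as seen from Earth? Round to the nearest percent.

Half-versine of 318°: (1 − 0.743)/2 = 0.128, i.e. 13%.

13%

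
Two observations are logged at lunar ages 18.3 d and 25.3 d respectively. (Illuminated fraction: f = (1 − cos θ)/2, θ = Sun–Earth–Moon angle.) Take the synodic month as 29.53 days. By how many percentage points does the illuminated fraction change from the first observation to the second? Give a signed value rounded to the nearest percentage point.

-68 pp

First observation: θ = 360°·18.3/29.53 = 223.1°, so f = 0.865.
Second observation: θ = 308.4°, f = 0.189.
Δf = 0.189 − 0.865 = -0.676, i.e. -68 pp.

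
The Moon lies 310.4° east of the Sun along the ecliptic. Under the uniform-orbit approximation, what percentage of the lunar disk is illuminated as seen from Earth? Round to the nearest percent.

f = (1 − cos 310.4°)/2 = (1 − 0.648)/2 ≈ 0.176, i.e. 18%.

18%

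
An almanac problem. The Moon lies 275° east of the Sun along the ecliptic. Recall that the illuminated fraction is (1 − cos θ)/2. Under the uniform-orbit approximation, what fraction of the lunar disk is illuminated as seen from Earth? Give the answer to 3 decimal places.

0.456

f = (1 − cos 275°)/2 = (1 − 0.087)/2 ≈ 0.456.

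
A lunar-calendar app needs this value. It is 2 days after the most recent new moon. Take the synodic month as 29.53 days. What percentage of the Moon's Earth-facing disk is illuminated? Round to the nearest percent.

Phase angle: θ = 360°·(2 d)/(29.53 d) = 24.4°.
With cos θ = 0.911, the lit fraction is (1 − 0.911)/2 ≈ 0.045, so 4%.

4%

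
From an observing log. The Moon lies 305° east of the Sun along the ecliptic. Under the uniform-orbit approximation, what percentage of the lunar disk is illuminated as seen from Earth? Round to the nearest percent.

21%

f = (1 − cos 305°)/2 = (1 − 0.574)/2 ≈ 0.213, i.e. 21%.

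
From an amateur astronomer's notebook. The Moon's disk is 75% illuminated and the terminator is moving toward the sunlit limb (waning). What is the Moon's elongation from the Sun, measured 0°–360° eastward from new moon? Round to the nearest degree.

240°

Invert f = (1 − cos θ)/2 to get cos θ = 1 − 2(0.75) = -0.500, hence θ₀ = arccos -0.500 = 120.0°.
A waning Moon lies in 180°–360°, so θ = 360° − 120.0° = 240.0°.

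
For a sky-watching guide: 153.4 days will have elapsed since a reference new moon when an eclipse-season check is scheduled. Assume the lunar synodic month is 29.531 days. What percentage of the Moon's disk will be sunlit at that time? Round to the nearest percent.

33%

153.4/29.531 = 5.195 lunations, so 5 complete cycles and 5.75 d into the next.
Elongation θ = 360° × 5.75/29.531 ≈ 70.0°.
cos 70.0° = 0.341, so f = (1 − 0.341)/2 = 0.329, so 33%.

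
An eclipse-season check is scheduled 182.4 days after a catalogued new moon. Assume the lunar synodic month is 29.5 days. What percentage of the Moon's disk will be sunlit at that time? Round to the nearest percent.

182.4/29.5 = 6.183 lunations, so 6 complete cycles and 5.40 d into the next.
The Moon has covered 5.40/29.5 of its cycle, so θ ≈ 360° × 5.40/29.5 = 65.9°.
cos 65.9° = 0.408, so f = (1 − 0.408)/2 = 0.296, so 30%.

30%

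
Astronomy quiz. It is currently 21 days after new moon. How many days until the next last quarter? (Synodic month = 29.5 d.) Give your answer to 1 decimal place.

Last quarter is 0.75 of the way through the cycle: age 0.75 × 29.5 = 22.125 d.
That is 22.125 − 21 = 1.125 days ahead.

1.1 days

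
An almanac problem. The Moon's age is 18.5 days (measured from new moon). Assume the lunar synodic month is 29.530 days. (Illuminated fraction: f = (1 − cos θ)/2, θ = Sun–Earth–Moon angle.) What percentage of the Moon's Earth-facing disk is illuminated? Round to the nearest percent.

Elongation θ = 360° × 18.5/29.530 ≈ 225.5°.
With cos θ = (-0.700), the lit fraction is (1 − (-0.700))/2 ≈ 0.850, so 85%.

85%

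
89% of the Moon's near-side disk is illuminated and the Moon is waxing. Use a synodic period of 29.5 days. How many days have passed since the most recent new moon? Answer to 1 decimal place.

From f = (1 − cos θ)/2: cos θ = 1 − 2×0.89 = -0.780; arccos → 141.3°.
Before full moon the principal value applies: θ = 141.3°.
Age = 29.5 × 141.3°/360° ≈ 11.58 days.

11.6 days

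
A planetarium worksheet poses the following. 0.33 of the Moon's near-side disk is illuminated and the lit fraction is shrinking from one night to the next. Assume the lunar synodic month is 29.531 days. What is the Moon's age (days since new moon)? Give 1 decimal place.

23.8 days

Invert f = (1 − cos θ)/2 to get cos θ = 1 − 2(0.33) = 0.340, hence θ₀ = arccos 0.340 = 70.1°.
Waning ⇒ past full, so θ = 360° − 70.1° = 289.9°.
That fraction of the synodic month is 289.9/360 × 29.531 d ≈ 23.78 d.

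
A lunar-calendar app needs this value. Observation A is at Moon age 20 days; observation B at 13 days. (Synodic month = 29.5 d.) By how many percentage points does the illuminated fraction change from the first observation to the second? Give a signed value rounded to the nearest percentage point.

+25 pp

θ₁ = 360° × 20/29.5 = 244.1°, f₁ = (1 − cos θ₁)/2 = 0.719.
θ₂ = 360° × 13/29.5 = 158.6°, f₂ = (1 − cos θ₂)/2 = 0.966.
Change = f₂ − f₁ = +0.247 → +25 percentage points.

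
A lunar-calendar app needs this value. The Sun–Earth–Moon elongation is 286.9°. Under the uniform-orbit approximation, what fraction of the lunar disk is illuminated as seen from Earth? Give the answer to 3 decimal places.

Half-versine of 286.9°: (1 − 0.291)/2 = 0.355.

0.355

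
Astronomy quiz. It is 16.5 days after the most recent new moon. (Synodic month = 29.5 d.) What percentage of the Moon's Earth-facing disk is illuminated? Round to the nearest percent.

97%

The Moon has covered 16.5/29.5 of its cycle, so θ ≈ 360° × 16.5/29.5 = 201.4°.
Illuminated fraction = (1 − cos 201.4°)/2 = (1 − (-0.931))/2 ≈ 0.966, so 97%.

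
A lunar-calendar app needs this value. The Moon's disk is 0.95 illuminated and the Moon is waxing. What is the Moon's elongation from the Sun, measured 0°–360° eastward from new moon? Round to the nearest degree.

154°

Invert f = (1 − cos θ)/2 to get cos θ = 1 − 2(0.95) = -0.900, hence θ₀ = arccos -0.900 = 154.2°.
The Moon is waxing (0°–180°), so θ = 154.2° directly.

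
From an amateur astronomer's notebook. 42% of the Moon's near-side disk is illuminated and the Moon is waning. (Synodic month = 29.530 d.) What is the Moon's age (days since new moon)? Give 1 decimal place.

22.9 days

From f = (1 − cos θ)/2: cos θ = 1 − 2×0.42 = 0.160; arccos → 80.8°.
A waning Moon lies in 180°–360°, so θ = 360° − 80.8° = 279.2°.
At 360°/29.530 d per day, 279.2° corresponds to 22.90 days.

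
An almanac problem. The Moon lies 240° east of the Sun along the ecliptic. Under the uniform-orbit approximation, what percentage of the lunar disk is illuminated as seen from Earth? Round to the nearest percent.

cos 240° = (-0.500), so f = (1 − (-0.500))/2 = 0.750, i.e. 75%.

75%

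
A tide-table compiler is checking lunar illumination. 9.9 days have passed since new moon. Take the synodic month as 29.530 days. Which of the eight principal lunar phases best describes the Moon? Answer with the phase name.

θ ≈ 360° × 9.9/29.530 = 121°, which falls in the waxing gibbous sector.

waxing gibbous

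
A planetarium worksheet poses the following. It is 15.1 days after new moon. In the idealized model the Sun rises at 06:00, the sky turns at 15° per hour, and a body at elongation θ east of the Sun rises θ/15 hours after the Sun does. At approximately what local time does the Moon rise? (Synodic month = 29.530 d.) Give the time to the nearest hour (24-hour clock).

18:00

The Moon has covered 15.1/29.530 of its cycle, so θ ≈ 360° × 15.1/29.530 = 184.1°.
Delay after the Sun = 184.1° / (15°/h) ≈ 12.27 h.
06:00 + 12.27 h ≈ 18:16 → 18:00 to the nearest hour.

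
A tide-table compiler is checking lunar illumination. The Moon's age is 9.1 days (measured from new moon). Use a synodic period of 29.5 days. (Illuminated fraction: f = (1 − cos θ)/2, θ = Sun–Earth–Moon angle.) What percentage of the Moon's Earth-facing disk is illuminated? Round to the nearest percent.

68%

Elongation θ = 360° × 9.1/29.5 ≈ 111.1°.
cos 111.1° = (-0.359), so f = (1 − (-0.359))/2 = 0.680, so 68%.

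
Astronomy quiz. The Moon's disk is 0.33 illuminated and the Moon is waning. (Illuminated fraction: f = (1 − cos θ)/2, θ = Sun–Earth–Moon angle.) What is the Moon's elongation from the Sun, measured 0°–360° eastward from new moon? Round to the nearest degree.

From f = (1 − cos θ)/2: cos θ = 1 − 2×0.33 = 0.340; arccos → 70.1°.
Since the Moon is past full (waning), take the reflex angle: θ = 360° − 70.1° = 289.9°.

290°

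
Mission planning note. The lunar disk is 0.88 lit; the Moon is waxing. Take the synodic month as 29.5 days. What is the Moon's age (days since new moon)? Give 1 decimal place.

From f = (1 − cos θ)/2: cos θ = 1 − 2×0.88 = -0.760; arccos → 139.5°.
The Moon is waxing (0°–180°), so θ = 139.5° directly.
At 360°/29.5 d per day, 139.5° corresponds to 11.43 days.

11.4 days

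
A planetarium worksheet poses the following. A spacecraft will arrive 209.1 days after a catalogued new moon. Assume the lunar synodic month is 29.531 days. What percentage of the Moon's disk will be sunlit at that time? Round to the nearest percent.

6%

209.1/29.531 = 7.081 lunations, so 7 complete cycles and 2.38 d into the next.
Elongation θ = 360° × 2.38/29.531 ≈ 29.1°.
cos 29.1° = 0.874, so f = (1 − 0.874)/2 = 0.063, so 6%.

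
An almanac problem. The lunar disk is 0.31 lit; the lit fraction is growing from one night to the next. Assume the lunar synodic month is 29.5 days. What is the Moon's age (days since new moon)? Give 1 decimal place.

5.5 days

Invert f = (1 − cos θ)/2 to get cos θ = 1 − 2(0.31) = 0.380, hence θ₀ = arccos 0.380 = 67.7°.
Before full moon the principal value applies: θ = 67.7°.
Age = 29.5 × 67.7°/360° ≈ 5.54 days.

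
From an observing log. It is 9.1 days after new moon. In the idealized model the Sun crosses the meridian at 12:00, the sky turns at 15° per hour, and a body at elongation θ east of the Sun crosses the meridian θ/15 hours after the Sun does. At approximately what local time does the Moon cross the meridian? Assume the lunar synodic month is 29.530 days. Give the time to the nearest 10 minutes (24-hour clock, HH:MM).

The Moon has covered 9.1/29.530 of its cycle, so θ ≈ 360° × 9.1/29.530 = 110.9°.
Delay after the Sun = 110.9° / (15°/h) ≈ 7.40 h.
12:00 + 7.396 h ≈ 19:24 → 19:20 to the nearest ten minutes.

19:20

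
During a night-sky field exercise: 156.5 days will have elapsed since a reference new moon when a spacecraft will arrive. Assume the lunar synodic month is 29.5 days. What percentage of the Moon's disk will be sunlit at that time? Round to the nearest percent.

156.5/29.5 = 5.305 lunations, so 5 complete cycles and 9.00 d into the next.
The Moon has covered 9.00/29.5 of its cycle, so θ ≈ 360° × 9.00/29.5 = 109.8°.
cos 109.8° = (-0.339), so f = (1 − (-0.339))/2 = 0.670, so 67%.

67%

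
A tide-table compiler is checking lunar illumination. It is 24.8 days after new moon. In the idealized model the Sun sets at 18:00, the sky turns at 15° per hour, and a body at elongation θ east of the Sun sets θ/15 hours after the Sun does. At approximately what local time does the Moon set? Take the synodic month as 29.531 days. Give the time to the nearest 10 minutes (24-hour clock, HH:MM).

14:10

Phase angle: θ = 360°·(24.8 d)/(29.531 d) = 302.3°.
Delay after the Sun = 302.3° / (15°/h) ≈ 20.16 h.
18:00 + 20.155 h ≈ 14:09 → 14:10 to the nearest ten minutes.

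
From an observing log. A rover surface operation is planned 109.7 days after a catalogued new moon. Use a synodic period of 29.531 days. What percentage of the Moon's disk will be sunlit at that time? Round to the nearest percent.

109.7 d spans 3 complete synodic months (3 × 29.531 = 88.59 d) plus 21.11 d.
The Moon has covered 21.11/29.531 of its cycle, so θ ≈ 360° × 21.11/29.531 = 257.3°.
Illuminated fraction = (1 − cos 257.3°)/2 = (1 − (-0.220))/2 ≈ 0.610, so 61%.

61%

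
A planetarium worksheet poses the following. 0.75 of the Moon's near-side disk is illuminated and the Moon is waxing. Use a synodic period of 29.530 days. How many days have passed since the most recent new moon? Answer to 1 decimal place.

From f = (1 − cos θ)/2: cos θ = 1 − 2×0.75 = -0.500; arccos → 120.0°.
Before full moon the principal value applies: θ = 120.0°.
That fraction of the synodic month is 120.0/360 × 29.530 d ≈ 9.84 d.

9.8 days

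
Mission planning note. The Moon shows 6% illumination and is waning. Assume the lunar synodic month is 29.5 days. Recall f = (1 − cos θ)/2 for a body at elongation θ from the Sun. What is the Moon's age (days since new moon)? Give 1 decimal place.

Invert f = (1 − cos θ)/2 to get cos θ = 1 − 2(0.06) = 0.880, hence θ₀ = arccos 0.880 = 28.4°.
Waning ⇒ past full, so θ = 360° − 28.4° = 331.6°.
That fraction of the synodic month is 331.6/360 × 29.5 d ≈ 27.18 d.

27.2 days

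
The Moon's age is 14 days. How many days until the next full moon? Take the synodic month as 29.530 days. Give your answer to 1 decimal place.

Full moon occurs at elongation 180°, i.e. at age 29.530 × 180/360 = 14.765 d.
That is 14.765 − 14 = 0.765 days ahead.

0.8 days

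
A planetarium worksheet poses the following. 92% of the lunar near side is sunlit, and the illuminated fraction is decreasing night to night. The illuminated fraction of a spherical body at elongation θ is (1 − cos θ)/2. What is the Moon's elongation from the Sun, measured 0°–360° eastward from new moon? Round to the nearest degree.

From f = (1 − cos θ)/2: cos θ = 1 − 2×0.92 = -0.840; arccos → 147.1°.
Since the Moon is past full (waning), take the reflex angle: θ = 360° − 147.1° = 212.9°.

213°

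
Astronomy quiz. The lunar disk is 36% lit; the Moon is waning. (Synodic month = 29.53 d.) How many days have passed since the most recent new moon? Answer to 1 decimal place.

cos θ = 1 − 2f = 0.280, giving a principal value of 73.7°.
Waning ⇒ past full, so θ = 360° − 73.7° = 286.3°.
At 360°/29.53 d per day, 286.3° corresponds to 23.48 days.

23.5 days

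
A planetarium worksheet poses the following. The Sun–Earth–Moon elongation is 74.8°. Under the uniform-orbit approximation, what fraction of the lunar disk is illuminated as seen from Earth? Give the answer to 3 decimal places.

cos 74.8° = 0.262, so f = (1 − 0.262)/2 = 0.369.

0.369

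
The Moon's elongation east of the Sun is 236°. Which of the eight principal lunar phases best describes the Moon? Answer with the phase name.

The waning gibbous sector spans roughly 202°–248°; 236° falls inside it.

waning gibbous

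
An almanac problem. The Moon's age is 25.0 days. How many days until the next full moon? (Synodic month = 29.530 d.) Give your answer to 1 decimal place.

19.3 days

Full moon occurs at elongation 180°, i.e. at age 29.530 × 180/360 = 14.765 d.
This lunation's full moon (14.765 d) has passed, so add one period: 44.295 − 25.0 = 19.295 days.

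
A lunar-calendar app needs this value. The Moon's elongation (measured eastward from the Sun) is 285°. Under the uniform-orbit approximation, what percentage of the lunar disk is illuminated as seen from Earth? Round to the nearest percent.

37%

Half-versine of 285°: (1 − 0.259)/2 = 0.371, i.e. 37%.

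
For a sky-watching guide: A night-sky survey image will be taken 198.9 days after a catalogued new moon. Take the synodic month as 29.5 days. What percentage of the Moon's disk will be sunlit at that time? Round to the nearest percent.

198.9 d spans 6 complete synodic months (6 × 29.5 = 177.00 d) plus 21.90 d.
The Moon has covered 21.90/29.5 of its cycle, so θ ≈ 360° × 21.90/29.5 = 267.3°.
With cos θ = (-0.048), the lit fraction is (1 − (-0.048))/2 ≈ 0.524, so 52%.

52%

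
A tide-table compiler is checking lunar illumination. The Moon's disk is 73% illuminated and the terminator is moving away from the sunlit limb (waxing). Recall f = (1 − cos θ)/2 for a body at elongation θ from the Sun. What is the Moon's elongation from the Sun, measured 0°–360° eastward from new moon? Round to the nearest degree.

cos θ = 1 − 2f = -0.460, giving a principal value of 117.4°.
The Moon is waxing (0°–180°), so θ = 117.4° directly.

117°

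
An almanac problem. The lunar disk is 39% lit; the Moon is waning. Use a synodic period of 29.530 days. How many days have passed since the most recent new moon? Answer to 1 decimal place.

23.2 days

Invert f = (1 − cos θ)/2 to get cos θ = 1 − 2(0.39) = 0.220, hence θ₀ = arccos 0.220 = 77.3°.
A waning Moon lies in 180°–360°, so θ = 360° − 77.3° = 282.7°.
At 360°/29.530 d per day, 282.7° corresponds to 23.19 days.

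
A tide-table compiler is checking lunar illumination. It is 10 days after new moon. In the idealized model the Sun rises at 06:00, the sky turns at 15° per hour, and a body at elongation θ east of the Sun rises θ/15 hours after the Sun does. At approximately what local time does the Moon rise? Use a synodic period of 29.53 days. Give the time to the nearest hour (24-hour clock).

The Moon has covered 10/29.53 of its cycle, so θ ≈ 360° × 10/29.53 = 121.9°.
At 15° of sky rotation per hour, 121.9° corresponds to a 8.13 h lag.
06:00 + 8.13 h ≈ 14:08 → 14:00 to the nearest hour.

14:00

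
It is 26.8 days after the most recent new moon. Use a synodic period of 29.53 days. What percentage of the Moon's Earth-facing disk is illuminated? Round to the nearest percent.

8%

Phase angle: θ = 360°·(26.8 d)/(29.53 d) = 326.7°.
Illuminated fraction = (1 − cos 326.7°)/2 = (1 − 0.836)/2 ≈ 0.082, so 8%.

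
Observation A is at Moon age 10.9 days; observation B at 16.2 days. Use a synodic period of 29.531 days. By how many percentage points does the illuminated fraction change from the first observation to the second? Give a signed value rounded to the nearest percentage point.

First observation: θ = 360°·10.9/29.531 = 132.9°, so f = 0.840.
Second observation: θ = 197.5°, f = 0.977.
Δf = 0.977 − 0.840 = +0.137, i.e. +14 pp.

+14 percentage points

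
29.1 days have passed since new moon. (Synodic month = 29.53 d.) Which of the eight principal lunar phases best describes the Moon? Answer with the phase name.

new moon

θ ≈ 360° × 29.1/29.53 = 355°, which falls in the new moon sector.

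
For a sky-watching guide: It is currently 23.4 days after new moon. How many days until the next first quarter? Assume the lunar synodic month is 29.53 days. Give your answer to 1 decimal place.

13.5 days

First quarter is 0.25 of the way through the cycle: age 0.25 × 29.53 = 7.383 d.
Already past this cycle's first quarter; the next is at 7.383 + 29.53 = 36.913 d, so 36.913 − 23.4 = 13.513 days.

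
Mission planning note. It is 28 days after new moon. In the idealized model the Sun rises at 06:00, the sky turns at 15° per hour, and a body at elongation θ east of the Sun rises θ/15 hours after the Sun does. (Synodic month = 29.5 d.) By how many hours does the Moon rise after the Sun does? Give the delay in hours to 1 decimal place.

22.8 h

Phase angle: θ = 360°·(28 d)/(29.5 d) = 341.7°.
The Moon trails the Sun by θ/15 = 341.7/15 ≈ 22.78 hours.
So the Moon rises 22.78 h after the Sun.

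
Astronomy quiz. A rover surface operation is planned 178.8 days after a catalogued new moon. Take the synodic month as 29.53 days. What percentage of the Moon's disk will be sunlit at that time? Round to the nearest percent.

3%

Reduce mod P: 178.8 − 6×29.53 = 1.62 d into the current lunation.
The Moon has covered 1.62/29.53 of its cycle, so θ ≈ 360° × 1.62/29.53 = 19.7°.
Illuminated fraction = (1 − cos 19.7°)/2 = (1 − 0.941)/2 ≈ 0.029, so 3%.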